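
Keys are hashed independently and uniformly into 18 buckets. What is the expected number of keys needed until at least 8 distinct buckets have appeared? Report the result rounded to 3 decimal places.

With k distinct buckets already seen, the next new one arrives after an expected 18/(18-k) keys.
Sum over k = 0,...,7: E = 18/18 + 18/17 + 18/16 + ... + 18/12 + 18/11 = 10.1905.

10.191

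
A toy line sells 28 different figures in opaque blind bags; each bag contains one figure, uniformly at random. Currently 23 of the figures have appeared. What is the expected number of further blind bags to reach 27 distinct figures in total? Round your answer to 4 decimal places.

35.9333

The wait to go from k to k+1 distinct figures is geometric with mean 28/(28-k).
Sum over k = 23,...,26: E = 28/5 + 28/4 + 28/3 + 28/2 = 35.93333.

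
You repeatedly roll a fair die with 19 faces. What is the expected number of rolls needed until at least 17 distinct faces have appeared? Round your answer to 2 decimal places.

Going from k to k+1 distinct takes a geometric number of rolls with mean 19/(19-k).
Sum over k = 0,...,16: E = 19/19 + 19/18 + 19/17 + ... + 19/4 + 19/3 = 38.907.

38.91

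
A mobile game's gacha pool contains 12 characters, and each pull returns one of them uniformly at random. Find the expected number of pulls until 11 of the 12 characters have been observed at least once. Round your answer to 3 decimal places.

25.239

Going from k to k+1 distinct takes a geometric number of pulls with mean 12/(12-k).
Sum over k = 0,...,10: E = 12/12 + 12/11 + 12/10 + ... + 12/3 + 12/2 = 25.2385.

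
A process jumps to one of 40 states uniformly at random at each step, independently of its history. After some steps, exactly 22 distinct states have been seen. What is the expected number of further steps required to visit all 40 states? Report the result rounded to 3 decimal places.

139.804

From k distinct to k+1 distinct takes on average 40/(40-k) steps.
Sum over k = 22,...,39: E = 40/18 + 40/17 + 40/16 + ... + 40/2 + 40/1 = 139.8043.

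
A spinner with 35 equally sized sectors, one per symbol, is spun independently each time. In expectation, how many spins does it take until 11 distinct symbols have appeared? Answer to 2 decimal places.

Going from k to k+1 distinct takes a geometric number of spins with mean 35/(35-k).
Sum over k = 0,...,10: E = 35/35 + 35/34 + 35/33 + ... + 35/26 + 35/25 = 12.979.

12.98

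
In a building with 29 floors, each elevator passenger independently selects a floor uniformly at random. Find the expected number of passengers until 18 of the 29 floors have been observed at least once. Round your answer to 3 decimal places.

With k distinct floors already seen, the next new one arrives after an expected 29/(29-k) passengers.
Sum over k = 0,...,17: E = 29/29 + 29/28 + 29/27 + ... + 29/13 + 29/12 = 27.3115.

27.312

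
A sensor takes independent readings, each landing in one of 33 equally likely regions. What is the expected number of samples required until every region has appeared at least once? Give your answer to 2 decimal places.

134.93

Split into phases: going from k distinct to k+1 distinct takes on average 33/(33-k) samples.
E[T] = 33/33 + 33/32 + 33/31 + ... + 33/2 + 33/1 = 33·H_{33}.
H_{33} = 4.089, so E[T] = 134.930.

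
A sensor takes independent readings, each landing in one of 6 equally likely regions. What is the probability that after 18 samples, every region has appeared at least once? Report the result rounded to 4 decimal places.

By inclusion–exclusion over which regions are missing,
P(all seen) = Σ_{j=0}^{6} (-1)^j C(6,j)((6-j)/6)^18
= 1.00000 - 0.22537 + 0.01015 - 0.00008 + 0.00000 - 0.00000 + 0.00000
= 0.78471.

0.7847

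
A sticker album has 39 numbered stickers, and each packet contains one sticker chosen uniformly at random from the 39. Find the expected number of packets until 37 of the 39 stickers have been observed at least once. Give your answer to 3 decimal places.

With k distinct stickers already seen, the next new one arrives after an expected 39/(39-k) packets.
Sum over k = 0,...,36: E = 39/39 + 39/38 + 39/37 + ... + 39/4 + 39/3 = 107.3882.

107.388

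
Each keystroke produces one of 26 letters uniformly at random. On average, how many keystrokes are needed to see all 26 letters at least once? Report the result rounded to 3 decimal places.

Split into phases: going from k distinct to k+1 distinct takes on average 26/(26-k) keystrokes.
E[T] = 26/26 + 26/25 + 26/24 + ... + 26/2 + 26/1 = 26·H_{26}.
H_{26} = 3.8544, so E[T] = 100.2149.

100.215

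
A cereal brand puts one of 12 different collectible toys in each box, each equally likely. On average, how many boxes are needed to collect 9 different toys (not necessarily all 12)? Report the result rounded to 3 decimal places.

15.239

With k distinct toys already seen, the next new one arrives after an expected 12/(12-k) boxes.
Sum over k = 0,...,8: E = 12/12 + 12/11 + 12/10 + ... + 12/5 + 12/4 = 15.2385.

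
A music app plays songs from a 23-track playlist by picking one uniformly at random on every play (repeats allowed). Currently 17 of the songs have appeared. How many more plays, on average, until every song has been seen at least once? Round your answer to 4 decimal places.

From k distinct to k+1 distinct takes on average 23/(23-k) plays.
Sum over k = 17,...,22: E = 23/6 + 23/5 + 23/4 + 23/3 + 23/2 + 23/1 = 56.35000.

56.3500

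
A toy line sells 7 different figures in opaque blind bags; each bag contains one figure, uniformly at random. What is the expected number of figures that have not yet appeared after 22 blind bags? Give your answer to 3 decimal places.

0.236

For each figure, P(unseen after 22) = (6/7)^22 = 0.0337.
By linearity of expectation, E[unseen] = 7·(6/7)^22 = 0.2357.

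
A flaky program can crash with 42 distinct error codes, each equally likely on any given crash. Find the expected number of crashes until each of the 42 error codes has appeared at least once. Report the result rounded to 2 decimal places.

181.72

The wait to go from k to k+1 distinct error codes is geometric with mean 42/(42-k).
E[T] = 42/42 + 42/41 + 42/40 + ... + 42/2 + 42/1 = 42·H_{42}.
H_{42} = 4.327, so E[T] = 181.723.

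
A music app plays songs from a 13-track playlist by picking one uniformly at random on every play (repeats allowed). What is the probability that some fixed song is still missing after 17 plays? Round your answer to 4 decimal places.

On each play the fixed song fails to appear with probability 12/13.
P(still missing after 17) = (12/13)^17 = 0.25647.

0.2565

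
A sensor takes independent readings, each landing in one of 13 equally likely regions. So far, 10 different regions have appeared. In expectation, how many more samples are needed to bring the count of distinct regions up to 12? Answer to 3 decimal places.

With k distinct regions already seen, the next new one takes an expected 13/(13-k) samples.
Sum over k = 10,...,11: E = 13/3 + 13/2 = 10.8333.

10.833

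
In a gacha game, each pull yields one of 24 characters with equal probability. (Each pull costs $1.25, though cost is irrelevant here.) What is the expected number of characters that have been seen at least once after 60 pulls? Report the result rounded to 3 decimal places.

For each character, P(seen in 60 pulls) = 1 - (23/24)^60 = 0.9222.
By linearity of expectation, E[distinct seen] = 24·(1 - (23/24)^60) = 22.1327.

22.133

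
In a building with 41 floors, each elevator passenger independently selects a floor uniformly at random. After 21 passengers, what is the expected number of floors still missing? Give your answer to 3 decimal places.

24.411

For each floor, P(unseen after 21) = (40/41)^21 = 0.5954.
By linearity of expectation, E[unseen] = 41·(40/41)^21 = 24.4108.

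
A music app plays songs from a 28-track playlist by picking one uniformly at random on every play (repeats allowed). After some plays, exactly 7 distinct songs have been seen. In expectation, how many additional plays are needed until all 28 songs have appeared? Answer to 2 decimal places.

The wait to go from k to k+1 distinct songs is geometric with mean 28/(28-k).
Sum over k = 7,...,27: E = 28/21 + 28/20 + 28/19 + ... + 28/2 + 28/1 = 102.070.

102.07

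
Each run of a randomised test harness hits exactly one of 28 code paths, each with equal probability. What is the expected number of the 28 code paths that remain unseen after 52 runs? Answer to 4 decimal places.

For each code path, P(unseen after 52) = (27/28)^52 = 0.15090.
By linearity of expectation, E[unseen] = 28·(27/28)^52 = 4.22529.

4.2253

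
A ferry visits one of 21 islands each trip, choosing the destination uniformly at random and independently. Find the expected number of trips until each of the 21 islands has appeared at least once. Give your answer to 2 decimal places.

The wait to go from k to k+1 distinct islands is geometric with mean 21/(21-k).
E[T] = 21/21 + 21/20 + 21/19 + ... + 21/2 + 21/1 = 21·H_{21}.
H_{21} = 3.645, so E[T] = 76.553.

76.55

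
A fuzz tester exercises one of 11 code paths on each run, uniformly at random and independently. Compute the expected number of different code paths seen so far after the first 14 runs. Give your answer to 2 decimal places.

For each code path, P(seen in 14 runs) = 1 - (10/11)^14 = 0.737.
By linearity of expectation, E[distinct seen] = 11·(1 - (10/11)^14) = 8.103.

8.10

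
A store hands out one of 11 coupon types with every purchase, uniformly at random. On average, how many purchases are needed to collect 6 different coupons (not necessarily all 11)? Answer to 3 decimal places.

8.102

Going from k to k+1 distinct takes a geometric number of purchases with mean 11/(11-k).
Sum over k = 0,...,5: E = 11/11 + 11/10 + 11/9 + 11/8 + 11/7 + 11/6 = 8.1020.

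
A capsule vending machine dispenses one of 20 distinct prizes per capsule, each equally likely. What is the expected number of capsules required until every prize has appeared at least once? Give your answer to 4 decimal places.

The wait to go from k to k+1 distinct prizes is geometric with mean 20/(20-k).
E[T] = 20/20 + 20/19 + 20/18 + ... + 20/2 + 20/1 = 20·H_{20}.
H_{20} = 3.59774, so E[T] = 71.95479.

71.9548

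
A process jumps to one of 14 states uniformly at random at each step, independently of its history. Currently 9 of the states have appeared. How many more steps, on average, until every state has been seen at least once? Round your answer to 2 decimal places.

With k distinct states already seen, the next new one takes an expected 14/(14-k) steps.
Sum over k = 9,...,13: E = 14/5 + 14/4 + 14/3 + 14/2 + 14/1 = 31.967.

31.97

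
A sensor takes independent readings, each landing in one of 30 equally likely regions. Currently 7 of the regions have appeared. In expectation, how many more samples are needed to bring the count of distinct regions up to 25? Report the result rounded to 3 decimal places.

The wait to go from k to k+1 distinct regions is geometric with mean 30/(30-k).
Sum over k = 7,...,24: E = 30/23 + 30/22 + 30/21 + ... + 30/7 + 30/6 = 43.5287.

43.529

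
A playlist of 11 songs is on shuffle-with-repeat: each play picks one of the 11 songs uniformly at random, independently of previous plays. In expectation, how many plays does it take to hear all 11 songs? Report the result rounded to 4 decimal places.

Split into phases: going from k distinct to k+1 distinct takes on average 11/(11-k) plays.
E[T] = 11/11 + 11/10 + 11/9 + ... + 11/2 + 11/1 = 11·H_{11}.
H_{11} = 3.01988, so E[T] = 33.21865.

33.2187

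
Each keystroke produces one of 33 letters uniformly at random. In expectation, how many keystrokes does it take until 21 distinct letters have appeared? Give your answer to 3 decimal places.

32.524

With k distinct letters already seen, the next new one arrives after an expected 33/(33-k) keystrokes.
Sum over k = 0,...,20: E = 33/33 + 33/32 + 33/31 + ... + 33/14 + 33/13 = 32.5244.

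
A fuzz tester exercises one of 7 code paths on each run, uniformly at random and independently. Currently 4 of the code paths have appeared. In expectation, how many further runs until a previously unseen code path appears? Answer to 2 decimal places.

2.33

The number of runs until the next new code path is geometric with success probability 3/7, so its mean is 7/3.
E = 7/3 = 2.333.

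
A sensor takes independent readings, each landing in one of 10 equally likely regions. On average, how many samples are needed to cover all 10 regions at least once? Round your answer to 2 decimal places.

The wait to go from k to k+1 distinct regions is geometric with mean 10/(10-k).
E[T] = 10/10 + 10/9 + 10/8 + ... + 10/2 + 10/1 = 10·H_{10}.
H_{10} = 2.929, so E[T] = 29.290.

29.29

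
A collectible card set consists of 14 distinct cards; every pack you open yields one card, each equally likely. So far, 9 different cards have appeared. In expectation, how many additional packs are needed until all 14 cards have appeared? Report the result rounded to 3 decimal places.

31.967

With k distinct cards already seen, the next new one takes an expected 14/(14-k) packs.
Sum over k = 9,...,13: E = 14/5 + 14/4 + 14/3 + 14/2 + 14/1 = 31.9667.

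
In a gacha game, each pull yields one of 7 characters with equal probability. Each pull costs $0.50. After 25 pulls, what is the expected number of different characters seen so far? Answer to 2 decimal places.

For each character, P(seen in 25 pulls) = 1 - (6/7)^25 = 0.979.
By linearity of expectation, E[distinct seen] = 7·(1 - (6/7)^25) = 6.852.

6.85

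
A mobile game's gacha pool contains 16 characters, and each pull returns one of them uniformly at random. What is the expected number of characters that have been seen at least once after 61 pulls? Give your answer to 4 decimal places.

15.6878

For each character, P(seen in 61 pulls) = 1 - (15/16)^61 = 0.98049.
By linearity of expectation, E[distinct seen] = 16·(1 - (15/16)^61) = 15.68785.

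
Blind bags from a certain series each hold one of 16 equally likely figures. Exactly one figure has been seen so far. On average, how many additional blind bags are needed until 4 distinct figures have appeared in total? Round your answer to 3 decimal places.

3.440

From k distinct to k+1 distinct takes on average 16/(16-k) blind bags.
Sum over k = 1,...,3: E = 16/15 + 16/14 + 16/13 = 3.4403.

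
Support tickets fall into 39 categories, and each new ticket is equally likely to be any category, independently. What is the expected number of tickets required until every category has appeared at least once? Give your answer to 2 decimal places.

The wait to go from k to k+1 distinct categories is geometric with mean 39/(39-k).
E[T] = 39/39 + 39/38 + 39/37 + ... + 39/2 + 39/1 = 39·H_{39}.
H_{39} = 4.254, so E[T] = 165.888.

165.89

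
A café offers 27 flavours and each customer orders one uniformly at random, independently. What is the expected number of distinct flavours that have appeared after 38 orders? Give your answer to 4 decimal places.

20.5653

For each flavour, P(seen in 38 orders) = 1 - (26/27)^38 = 0.76168.
By linearity of expectation, E[distinct seen] = 27·(1 - (26/27)^38) = 20.56531.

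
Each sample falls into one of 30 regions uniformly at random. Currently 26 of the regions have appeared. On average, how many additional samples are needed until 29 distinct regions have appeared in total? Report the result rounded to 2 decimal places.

32.50

From k distinct to k+1 distinct takes on average 30/(30-k) samples.
Sum over k = 26,...,28: E = 30/4 + 30/3 + 30/2 = 32.500.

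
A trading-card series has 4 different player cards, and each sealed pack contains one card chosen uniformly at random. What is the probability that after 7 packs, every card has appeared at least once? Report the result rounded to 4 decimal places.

By inclusion–exclusion over which cards are missing,
P(all seen) = Σ_{j=0}^{4} (-1)^j C(4,j)((4-j)/4)^7
= 1.00000 - 0.53394 + 0.04688 - 0.00024 + 0.00000
= 0.51270.

0.5127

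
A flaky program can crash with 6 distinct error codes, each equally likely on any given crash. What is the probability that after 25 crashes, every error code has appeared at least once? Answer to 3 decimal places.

By inclusion–exclusion over which error codes are missing,
P(all seen) = Σ_{j=0}^{6} (-1)^j C(6,j)((6-j)/6)^25
= 1.0000 - 0.0629 + 0.0006 - 0.0000 + 0.0000 - 0.0000 + 0.0000
= 0.9377.

0.938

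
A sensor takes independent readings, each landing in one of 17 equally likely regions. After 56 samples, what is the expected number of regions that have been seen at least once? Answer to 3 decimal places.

For each region, P(seen in 56 samples) = 1 - (16/17)^56 = 0.9665.
By linearity of expectation, E[distinct seen] = 17·(1 - (16/17)^56) = 16.4298.

16.430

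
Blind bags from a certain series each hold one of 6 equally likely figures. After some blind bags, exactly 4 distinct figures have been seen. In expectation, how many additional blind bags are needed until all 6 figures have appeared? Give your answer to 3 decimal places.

9.000

With k distinct figures already seen, the next new one takes an expected 6/(6-k) blind bags.
Sum over k = 4,...,5: E = 6/2 + 6/1 = 9.0000.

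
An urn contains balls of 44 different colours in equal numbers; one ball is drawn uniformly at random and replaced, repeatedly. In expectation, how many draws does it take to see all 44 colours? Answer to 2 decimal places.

192.40

The wait to go from k to k+1 distinct colours is geometric with mean 44/(44-k).
E[T] = 44/44 + 44/43 + 44/42 + ... + 44/2 + 44/1 = 44·H_{44}.
H_{44} = 4.373, so E[T] = 192.400.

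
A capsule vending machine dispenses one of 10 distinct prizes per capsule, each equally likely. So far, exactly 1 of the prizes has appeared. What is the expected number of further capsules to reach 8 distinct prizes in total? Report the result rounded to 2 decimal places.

From k distinct to k+1 distinct takes on average 10/(10-k) capsules.
Sum over k = 1,...,7: E = 10/9 + 10/8 + 10/7 + ... + 10/4 + 10/3 = 13.290.

13.29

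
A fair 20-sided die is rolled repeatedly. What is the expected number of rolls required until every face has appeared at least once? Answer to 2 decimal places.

71.95

The wait to go from k to k+1 distinct faces is geometric with mean 20/(20-k).
E[T] = 20/20 + 20/19 + 20/18 + ... + 20/2 + 20/1 = 20·H_{20}.
H_{20} = 3.598, so E[T] = 71.955.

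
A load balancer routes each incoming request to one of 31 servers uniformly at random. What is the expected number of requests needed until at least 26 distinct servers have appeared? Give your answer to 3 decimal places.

Going from k to k+1 distinct takes a geometric number of requests with mean 31/(31-k).
Sum over k = 0,...,25: E = 31/31 + 31/30 + 31/29 + ... + 31/7 + 31/6 = 54.0613.

54.061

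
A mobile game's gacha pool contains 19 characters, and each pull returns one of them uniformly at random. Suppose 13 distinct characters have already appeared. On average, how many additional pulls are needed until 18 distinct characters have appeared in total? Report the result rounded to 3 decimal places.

27.550

From k distinct to k+1 distinct takes on average 19/(19-k) pulls.
Sum over k = 13,...,17: E = 19/6 + 19/5 + 19/4 + 19/3 + 19/2 = 27.5500.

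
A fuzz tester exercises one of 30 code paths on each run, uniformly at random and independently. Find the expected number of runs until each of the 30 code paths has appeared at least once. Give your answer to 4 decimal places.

119.8496

Split into phases: going from k distinct to k+1 distinct takes on average 30/(30-k) runs.
E[T] = 30/30 + 30/29 + 30/28 + ... + 30/2 + 30/1 = 30·H_{30}.
H_{30} = 3.99499, so E[T] = 119.84961.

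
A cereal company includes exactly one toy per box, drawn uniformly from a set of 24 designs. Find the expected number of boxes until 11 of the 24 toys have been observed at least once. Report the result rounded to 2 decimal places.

14.30

Going from k to k+1 distinct takes a geometric number of boxes with mean 24/(24-k).
Sum over k = 0,...,10: E = 24/24 + 24/23 + 24/22 + ... + 24/15 + 24/14 = 14.300.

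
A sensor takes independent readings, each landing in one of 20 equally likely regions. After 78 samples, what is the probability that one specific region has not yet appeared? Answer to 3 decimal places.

0.018

On each sample the fixed region fails to appear with probability 19/20.
P(still missing after 78) = (19/20)^78 = 0.0183.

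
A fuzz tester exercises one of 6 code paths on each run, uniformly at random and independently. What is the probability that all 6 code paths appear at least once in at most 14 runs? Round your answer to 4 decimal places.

0.5828

By inclusion–exclusion over which code paths are missing,
P(all seen) = Σ_{j=0}^{6} (-1)^j C(6,j)((6-j)/6)^14
= 1.00000 - 0.46732 + 0.05138 - 0.00122 + 0.00000 - 0.00000 + 0.00000
= 0.58285.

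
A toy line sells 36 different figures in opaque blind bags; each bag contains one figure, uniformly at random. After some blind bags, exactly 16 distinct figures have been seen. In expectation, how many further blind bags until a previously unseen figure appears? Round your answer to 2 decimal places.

1.80

The number of blind bags until the next new figure is geometric with success probability 20/36, so its mean is 36/20.
E = 36/20 = 1.800.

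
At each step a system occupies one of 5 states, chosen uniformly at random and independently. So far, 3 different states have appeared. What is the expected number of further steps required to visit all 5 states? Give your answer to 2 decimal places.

The wait to go from k to k+1 distinct states is geometric with mean 5/(5-k).
Sum over k = 3,...,4: E = 5/2 + 5/1 = 7.500.

7.50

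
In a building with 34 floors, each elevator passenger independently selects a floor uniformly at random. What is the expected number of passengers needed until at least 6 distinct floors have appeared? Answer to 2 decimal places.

With k distinct floors already seen, the next new one arrives after an expected 34/(34-k) passengers.
Sum over k = 0,...,5: E = 34/34 + 34/33 + 34/32 + 34/31 + 34/30 + 34/29 = 6.495.

6.50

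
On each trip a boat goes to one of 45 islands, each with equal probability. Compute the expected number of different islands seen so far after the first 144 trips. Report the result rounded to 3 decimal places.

43.231

For each island, P(seen in 144 trips) = 1 - (44/45)^144 = 0.9607.
By linearity of expectation, E[distinct seen] = 45·(1 - (44/45)^144) = 43.2307.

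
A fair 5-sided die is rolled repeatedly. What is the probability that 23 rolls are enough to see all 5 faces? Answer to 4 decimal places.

Let A_i be the event that face i is missing after 23 rolls. By inclusion–exclusion on the A_i,
P(all seen) = Σ_{j=0}^{5} (-1)^j C(5,j)((5-j)/5)^23
= 1.00000 - 0.02951 + 0.00008 - 0.00000 + 0.00000 - 0.00000
= 0.97056.

0.9706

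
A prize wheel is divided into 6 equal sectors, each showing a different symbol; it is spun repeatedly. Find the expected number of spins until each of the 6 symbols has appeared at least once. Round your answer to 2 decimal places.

14.70

After k distinct symbols have appeared, the next spin gives a new one with probability (6-k)/6, so the expected wait for the (k+1)-th is 6/(6-k).
E[T] = 6/6 + 6/5 + 6/4 + 6/3 + 6/2 + 6/1 = 6·H_{6}.
H_{6} = 2.450, so E[T] = 14.700.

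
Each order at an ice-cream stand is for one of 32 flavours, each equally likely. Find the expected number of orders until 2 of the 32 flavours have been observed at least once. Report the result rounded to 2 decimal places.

2.03

With k distinct flavours already seen, the next new one arrives after an expected 32/(32-k) orders.
Sum over k = 0,...,1: E = 32/32 + 32/31 = 2.032.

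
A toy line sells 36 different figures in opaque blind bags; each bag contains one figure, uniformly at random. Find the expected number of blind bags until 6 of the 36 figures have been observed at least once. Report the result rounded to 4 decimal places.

6.4646

Going from k to k+1 distinct takes a geometric number of blind bags with mean 36/(36-k).
Sum over k = 0,...,5: E = 36/36 + 36/35 + 36/34 + 36/33 + 36/32 + 36/31 = 6.46459.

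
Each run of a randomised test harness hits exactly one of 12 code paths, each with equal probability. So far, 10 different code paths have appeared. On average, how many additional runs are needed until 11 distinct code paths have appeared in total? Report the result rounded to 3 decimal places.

6.000

With k distinct code paths already seen, the next new one takes an expected 12/(12-k) runs.
Only the k = 10 term is needed: E = 12/2 = 6.0000.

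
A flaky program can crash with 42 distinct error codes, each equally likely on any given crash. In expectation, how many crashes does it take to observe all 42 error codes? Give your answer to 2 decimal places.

Split into phases: going from k distinct to k+1 distinct takes on average 42/(42-k) crashes.
E[T] = 42/42 + 42/41 + 42/40 + ... + 42/2 + 42/1 = 42·H_{42}.
H_{42} = 4.327, so E[T] = 181.723.

181.72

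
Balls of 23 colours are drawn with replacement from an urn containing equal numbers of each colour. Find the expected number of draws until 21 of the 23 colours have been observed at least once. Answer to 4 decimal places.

51.3887

Going from k to k+1 distinct takes a geometric number of draws with mean 23/(23-k).
Sum over k = 0,...,20: E = 23/23 + 23/22 + 23/21 + ... + 23/4 + 23/3 = 51.38870.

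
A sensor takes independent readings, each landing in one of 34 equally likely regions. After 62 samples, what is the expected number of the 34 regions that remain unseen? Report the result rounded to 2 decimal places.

5.34

For each region, P(unseen after 62) = (33/34)^62 = 0.157.
By linearity of expectation, E[unseen] = 34·(33/34)^62 = 5.341.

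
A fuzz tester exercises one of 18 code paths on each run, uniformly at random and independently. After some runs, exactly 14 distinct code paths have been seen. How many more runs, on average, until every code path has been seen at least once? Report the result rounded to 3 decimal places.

From k distinct to k+1 distinct takes on average 18/(18-k) runs.
Sum over k = 14,...,17: E = 18/4 + 18/3 + 18/2 + 18/1 = 37.5000.

37.500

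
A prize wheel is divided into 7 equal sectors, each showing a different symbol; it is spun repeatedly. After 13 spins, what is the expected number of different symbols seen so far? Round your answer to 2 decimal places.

For each symbol, P(seen in 13 spins) = 1 - (6/7)^13 = 0.865.
By linearity of expectation, E[distinct seen] = 7·(1 - (6/7)^13) = 6.056.

6.06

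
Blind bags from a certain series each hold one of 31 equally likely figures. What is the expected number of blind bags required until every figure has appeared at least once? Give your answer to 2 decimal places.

The wait to go from k to k+1 distinct figures is geometric with mean 31/(31-k).
E[T] = 31/31 + 31/30 + 31/29 + ... + 31/2 + 31/1 = 31·H_{31}.
H_{31} = 4.027, so E[T] = 124.845.

124.84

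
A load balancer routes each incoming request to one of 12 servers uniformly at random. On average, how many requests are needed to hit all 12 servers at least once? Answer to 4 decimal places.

37.2385

The wait to go from k to k+1 distinct servers is geometric with mean 12/(12-k).
E[T] = 12/12 + 12/11 + 12/10 + ... + 12/2 + 12/1 = 12·H_{12}.
H_{12} = 3.10321, so E[T] = 37.23853.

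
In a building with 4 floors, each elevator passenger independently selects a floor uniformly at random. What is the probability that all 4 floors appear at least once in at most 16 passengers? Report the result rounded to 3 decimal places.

Let A_i be the event that floor i is missing after 16 passengers. By inclusion–exclusion on the A_i,
P(all seen) = Σ_{j=0}^{4} (-1)^j C(4,j)((4-j)/4)^16
= 1.0000 - 0.0401 + 0.0001 - 0.0000 + 0.0000
= 0.9600.

0.960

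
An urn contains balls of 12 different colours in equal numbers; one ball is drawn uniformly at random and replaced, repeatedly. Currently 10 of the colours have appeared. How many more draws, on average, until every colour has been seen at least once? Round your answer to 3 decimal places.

18.000

From k distinct to k+1 distinct takes on average 12/(12-k) draws.
Sum over k = 10,...,11: E = 12/2 + 12/1 = 18.0000.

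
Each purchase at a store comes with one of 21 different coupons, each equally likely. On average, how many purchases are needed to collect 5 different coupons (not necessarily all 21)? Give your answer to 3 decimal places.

Going from k to k+1 distinct takes a geometric number of purchases with mean 21/(21-k).
Sum over k = 0,...,4: E = 21/21 + 21/20 + 21/19 + 21/18 + 21/17 = 5.5572.

5.557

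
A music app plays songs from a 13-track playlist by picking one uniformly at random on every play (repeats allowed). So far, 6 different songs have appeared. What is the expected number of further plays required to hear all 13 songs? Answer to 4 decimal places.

The wait to go from k to k+1 distinct songs is geometric with mean 13/(13-k).
Sum over k = 6,...,12: E = 13/7 + 13/6 + 13/5 + ... + 13/2 + 13/1 = 33.70714.

33.7071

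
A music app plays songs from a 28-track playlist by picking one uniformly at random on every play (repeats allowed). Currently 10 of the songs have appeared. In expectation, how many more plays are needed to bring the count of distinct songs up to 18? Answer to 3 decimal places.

The wait to go from k to k+1 distinct songs is geometric with mean 28/(28-k).
Sum over k = 10,...,17: E = 28/18 + 28/17 + 28/16 + ... + 28/12 + 28/11 = 15.8519.

15.852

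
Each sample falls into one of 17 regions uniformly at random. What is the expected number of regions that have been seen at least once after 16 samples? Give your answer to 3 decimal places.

For each region, P(seen in 16 samples) = 1 - (16/17)^16 = 0.6209.
By linearity of expectation, E[distinct seen] = 17·(1 - (16/17)^16) = 10.5555.

10.556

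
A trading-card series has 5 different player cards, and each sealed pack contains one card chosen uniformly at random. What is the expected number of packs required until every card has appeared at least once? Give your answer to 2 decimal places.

11.42

Split into phases: going from k distinct to k+1 distinct takes on average 5/(5-k) packs.
E[T] = 5/5 + 5/4 + 5/3 + 5/2 + 5/1 = 5·H_{5}.
H_{5} = 2.283, so E[T] = 11.417.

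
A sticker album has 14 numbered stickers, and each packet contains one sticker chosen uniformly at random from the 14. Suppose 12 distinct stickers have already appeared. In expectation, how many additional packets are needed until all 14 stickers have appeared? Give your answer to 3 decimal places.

From k distinct to k+1 distinct takes on average 14/(14-k) packets.
Sum over k = 12,...,13: E = 14/2 + 14/1 = 21.0000.

21.000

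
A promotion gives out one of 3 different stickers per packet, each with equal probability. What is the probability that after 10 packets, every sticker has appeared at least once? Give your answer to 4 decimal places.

0.9480

Let A_i be the event that sticker i is missing after 10 packets. By inclusion–exclusion on the A_i,
P(all seen) = Σ_{j=0}^{3} (-1)^j C(3,j)((3-j)/3)^10
= 1.00000 - 0.05202 + 0.00005 - 0.00000
= 0.94803.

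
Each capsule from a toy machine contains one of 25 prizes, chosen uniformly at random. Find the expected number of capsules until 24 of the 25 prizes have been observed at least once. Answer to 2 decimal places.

Going from k to k+1 distinct takes a geometric number of capsules with mean 25/(25-k).
Sum over k = 0,...,23: E = 25/25 + 25/24 + 25/23 + ... + 25/3 + 25/2 = 70.399.

70.40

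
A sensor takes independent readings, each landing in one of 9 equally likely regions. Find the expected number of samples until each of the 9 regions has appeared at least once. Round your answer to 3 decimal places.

25.461

The wait to go from k to k+1 distinct regions is geometric with mean 9/(9-k).
E[T] = 9/9 + 9/8 + 9/7 + ... + 9/2 + 9/1 = 9·H_{9}.
H_{9} = 2.8290, so E[T] = 25.4607.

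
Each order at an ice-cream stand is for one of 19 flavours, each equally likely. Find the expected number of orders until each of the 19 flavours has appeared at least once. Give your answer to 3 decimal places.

67.407

Split into phases: going from k distinct to k+1 distinct takes on average 19/(19-k) orders.
E[T] = 19/19 + 19/18 + 19/17 + ... + 19/2 + 19/1 = 19·H_{19}.
H_{19} = 3.5477, so E[T] = 67.4071.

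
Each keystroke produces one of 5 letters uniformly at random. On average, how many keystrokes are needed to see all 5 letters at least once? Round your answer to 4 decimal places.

After k distinct letters have appeared, the next keystroke gives a new one with probability (5-k)/5, so the expected wait for the (k+1)-th is 5/(5-k).
E[T] = 5/5 + 5/4 + 5/3 + 5/2 + 5/1 = 5·H_{5}.
H_{5} = 2.28333, so E[T] = 11.41667.

11.4167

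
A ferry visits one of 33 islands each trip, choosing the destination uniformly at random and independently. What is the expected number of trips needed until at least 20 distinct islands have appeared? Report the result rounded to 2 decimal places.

With k distinct islands already seen, the next new one arrives after an expected 33/(33-k) trips.
Sum over k = 0,...,19: E = 33/33 + 33/32 + 33/31 + ... + 33/15 + 33/14 = 29.986.

29.99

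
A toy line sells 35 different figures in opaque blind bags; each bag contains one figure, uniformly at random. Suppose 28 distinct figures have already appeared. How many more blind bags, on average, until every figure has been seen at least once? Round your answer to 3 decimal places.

90.750

With k distinct figures already seen, the next new one takes an expected 35/(35-k) blind bags.
Sum over k = 28,...,34: E = 35/7 + 35/6 + 35/5 + ... + 35/2 + 35/1 = 90.7500.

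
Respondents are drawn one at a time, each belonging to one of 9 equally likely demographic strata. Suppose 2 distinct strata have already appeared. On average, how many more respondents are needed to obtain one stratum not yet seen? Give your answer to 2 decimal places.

Each respondent yields a new stratum with probability (9-2)/9 = 7/9, so the wait is geometric with mean 9/7.
E = 9/7 = 1.286.

1.29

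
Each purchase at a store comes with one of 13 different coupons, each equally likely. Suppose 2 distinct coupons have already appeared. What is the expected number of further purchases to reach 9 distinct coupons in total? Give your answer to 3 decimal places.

The wait to go from k to k+1 distinct coupons is geometric with mean 13/(13-k).
Sum over k = 2,...,8: E = 13/11 + 13/10 + 13/9 + ... + 13/6 + 13/5 = 12.1751.

12.175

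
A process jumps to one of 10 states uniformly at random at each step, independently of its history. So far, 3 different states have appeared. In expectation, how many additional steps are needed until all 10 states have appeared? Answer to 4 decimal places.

With k distinct states already seen, the next new one takes an expected 10/(10-k) steps.
Sum over k = 3,...,9: E = 10/7 + 10/6 + 10/5 + ... + 10/2 + 10/1 = 25.92857.

25.9286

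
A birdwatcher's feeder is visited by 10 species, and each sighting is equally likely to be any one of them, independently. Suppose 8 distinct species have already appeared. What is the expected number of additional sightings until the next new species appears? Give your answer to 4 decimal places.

The number of sightings until the next new species is geometric with success probability 2/10, so its mean is 10/2.
E = 10/2 = 5.00000.

5.0000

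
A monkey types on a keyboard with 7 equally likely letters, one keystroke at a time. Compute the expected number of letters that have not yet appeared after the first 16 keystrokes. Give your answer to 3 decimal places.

For each letter, P(unseen after 16) = (6/7)^16 = 0.0849.
By linearity of expectation, E[unseen] = 7·(6/7)^16 = 0.5942.

0.594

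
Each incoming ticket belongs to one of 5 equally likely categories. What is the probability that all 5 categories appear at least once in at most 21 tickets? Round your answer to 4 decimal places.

0.9541

By inclusion–exclusion over which categories are missing,
P(all seen) = Σ_{j=0}^{5} (-1)^j C(5,j)((5-j)/5)^21
= 1.00000 - 0.04612 + 0.00022 - 0.00000 + 0.00000 - 0.00000
= 0.95410.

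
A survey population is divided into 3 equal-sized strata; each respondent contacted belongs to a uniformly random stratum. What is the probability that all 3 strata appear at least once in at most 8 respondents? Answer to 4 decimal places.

By inclusion–exclusion over which strata are missing,
P(all seen) = Σ_{j=0}^{3} (-1)^j C(3,j)((3-j)/3)^8
= 1.00000 - 0.11706 + 0.00046 - 0.00000
= 0.88340.

0.8834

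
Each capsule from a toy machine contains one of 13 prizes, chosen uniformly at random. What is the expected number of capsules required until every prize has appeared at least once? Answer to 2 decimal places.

41.34

Split into phases: going from k distinct to k+1 distinct takes on average 13/(13-k) capsules.
E[T] = 13/13 + 13/12 + 13/11 + ... + 13/2 + 13/1 = 13·H_{13}.
H_{13} = 3.180, so E[T] = 41.342.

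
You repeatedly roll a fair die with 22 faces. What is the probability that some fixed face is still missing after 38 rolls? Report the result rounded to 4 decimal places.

0.1707

Each roll misses the fixed face with probability (22-1)/22 = 21/22, independently.
P(still missing after 38) = (21/22)^38 = 0.17071.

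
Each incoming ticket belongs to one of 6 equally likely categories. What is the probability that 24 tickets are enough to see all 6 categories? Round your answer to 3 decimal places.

Let A_i be the event that category i is missing after 24 tickets. By inclusion–exclusion on the A_i,
P(all seen) = Σ_{j=0}^{6} (-1)^j C(6,j)((6-j)/6)^24
= 1.0000 - 0.0755 + 0.0009 - 0.0000 + 0.0000 - 0.0000 + 0.0000
= 0.9254.

0.925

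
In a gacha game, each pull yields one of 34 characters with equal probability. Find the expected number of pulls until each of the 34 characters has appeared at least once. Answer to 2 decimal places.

After k distinct characters have appeared, the next pull gives a new one with probability (34-k)/34, so the expected wait for the (k+1)-th is 34/(34-k).
E[T] = 34/34 + 34/33 + 34/32 + ... + 34/2 + 34/1 = 34·H_{34}.
H_{34} = 4.118, so E[T] = 140.019.

140.02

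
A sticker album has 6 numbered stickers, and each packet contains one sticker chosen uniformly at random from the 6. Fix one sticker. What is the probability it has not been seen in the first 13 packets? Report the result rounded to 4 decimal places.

0.0935

Each packet misses the fixed sticker with probability (6-1)/6 = 5/6, independently.
P(still missing after 13) = (5/6)^13 = 0.09346.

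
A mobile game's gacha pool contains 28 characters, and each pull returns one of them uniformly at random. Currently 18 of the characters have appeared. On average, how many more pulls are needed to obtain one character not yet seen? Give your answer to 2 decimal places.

The number of pulls until the next new character is geometric with success probability 10/28, so its mean is 28/10.
E = 28/10 = 2.800.

2.80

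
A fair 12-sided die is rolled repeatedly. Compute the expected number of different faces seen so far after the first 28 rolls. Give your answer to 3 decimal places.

10.950

For each face, P(seen in 28 rolls) = 1 - (11/12)^28 = 0.9125.
By linearity of expectation, E[distinct seen] = 12·(1 - (11/12)^28) = 10.9502.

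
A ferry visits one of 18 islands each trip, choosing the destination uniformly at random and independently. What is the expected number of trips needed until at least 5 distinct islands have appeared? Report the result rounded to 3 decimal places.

With k distinct islands already seen, the next new one arrives after an expected 18/(18-k) trips.
Sum over k = 0,...,4: E = 18/18 + 18/17 + 18/16 + 18/15 + 18/14 = 5.6695.

5.670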